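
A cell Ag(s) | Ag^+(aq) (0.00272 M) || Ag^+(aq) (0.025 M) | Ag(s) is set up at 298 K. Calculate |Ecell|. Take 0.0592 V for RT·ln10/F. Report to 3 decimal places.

0.057 V

For a concentration cell E°cell = 0, since both electrodes use the same couple.
The compartment with the higher Ag^+(aq) concentration (0.025 M) acts as the cathode; ions are reduced there and produced at the dilute (0.00272 M) anode.
With n = 1, Ecell = −(0.0592/1)·log([dilute]/[conc]) = −(0.0592/1)·log(0.00272/0.025) = +0.057 V.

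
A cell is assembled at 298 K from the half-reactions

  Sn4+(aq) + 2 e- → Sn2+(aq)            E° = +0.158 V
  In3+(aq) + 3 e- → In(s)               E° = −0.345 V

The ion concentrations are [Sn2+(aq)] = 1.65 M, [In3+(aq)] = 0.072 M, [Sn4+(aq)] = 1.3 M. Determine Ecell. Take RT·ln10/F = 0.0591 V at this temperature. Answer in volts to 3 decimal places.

+0.522 V

The Sn⁴⁺/Sn²⁺ couple has the more positive E°, so it is the cathode; In³⁺/In is the anode.
E°cell = +0.158 − (−0.345) = +0.503 V, with n = 6 electrons transferred.
Balancing gives 3 Sn4+(aq) + 2 In(s) → 3 Sn2+(aq) + 2 In3+(aq); hence Q = ([Sn2+(aq)]^3·[In3+(aq)]^2) / [Sn4+(aq)]^3 = 0.0106 (log Q = −1.975).
Applying E = E° − (RT ln10/nF)·log Q gives +0.503 − (0.0591/6)(−1.975) = +0.522 V.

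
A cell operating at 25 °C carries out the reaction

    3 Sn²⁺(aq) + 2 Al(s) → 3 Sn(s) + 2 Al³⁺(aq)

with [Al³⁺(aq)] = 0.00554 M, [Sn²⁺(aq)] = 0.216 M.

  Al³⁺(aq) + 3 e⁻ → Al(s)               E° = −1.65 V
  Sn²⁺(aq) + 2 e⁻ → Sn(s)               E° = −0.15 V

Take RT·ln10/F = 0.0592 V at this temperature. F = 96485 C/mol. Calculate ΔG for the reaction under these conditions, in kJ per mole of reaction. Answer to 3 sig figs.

E°cell = −0.15 − (−1.65) = +1.50 V; the balanced reaction transfers n = 6 electrons.
The reaction quotient is [Al³⁺(aq)]^2 / [Sn²⁺(aq)]^3 = 0.00305; by Nernst, E = +1.50 − (0.0592/6)(−2.516) = +1.5248 V.
Then ΔG = −nFE = −6 × 96485 × +1.5248 J/mol = −883 kJ/mol.

−883 kJ/mol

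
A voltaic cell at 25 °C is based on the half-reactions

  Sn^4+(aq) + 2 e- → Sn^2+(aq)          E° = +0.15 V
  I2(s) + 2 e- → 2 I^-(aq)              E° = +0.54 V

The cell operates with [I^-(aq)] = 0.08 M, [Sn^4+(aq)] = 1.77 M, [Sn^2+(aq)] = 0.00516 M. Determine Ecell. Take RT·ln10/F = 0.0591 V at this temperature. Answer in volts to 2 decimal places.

+0.38 V

I₂/I⁻ is reduced (cathode, E° = +0.54 V) and Sn⁴⁺/Sn²⁺ is oxidized (anode).
E°cell = E°cat − E°an = +0.54 − (+0.15) = +0.39 V; n = 2.
Balancing gives I2(s) + Sn^2+(aq) → 2 I^-(aq) + Sn^4+(aq); hence Q = ([I^-(aq)]^2·[Sn^4+(aq)]) / [Sn^2+(aq)] = 2.2 (log Q = 0.342).
Applying E = E° − (RT ln10/nF)·log Q gives +0.39 − (0.0591/2)(0.342) = +0.38 V.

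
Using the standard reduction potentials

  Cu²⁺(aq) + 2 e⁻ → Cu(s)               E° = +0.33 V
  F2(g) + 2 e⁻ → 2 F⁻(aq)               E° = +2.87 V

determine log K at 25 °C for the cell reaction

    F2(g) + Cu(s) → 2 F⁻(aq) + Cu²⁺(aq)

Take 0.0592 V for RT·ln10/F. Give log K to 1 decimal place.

The F₂/F⁻ couple is reduced (cathode); E°cell = +2.87 − (+0.33) = +2.54 V with n = 2.
At equilibrium E = 0, so log K = nE°cell / 0.0592 = (2)(+2.54) / 0.0592 = 85.8.

log K = 85.8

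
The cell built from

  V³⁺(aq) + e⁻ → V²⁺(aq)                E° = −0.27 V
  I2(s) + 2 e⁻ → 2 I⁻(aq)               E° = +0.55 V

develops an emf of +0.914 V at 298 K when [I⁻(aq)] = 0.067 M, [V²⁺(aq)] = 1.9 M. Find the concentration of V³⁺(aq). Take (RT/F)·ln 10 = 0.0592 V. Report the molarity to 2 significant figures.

0.73 M

With I₂/I⁻ at the cathode and V³⁺/V²⁺ at the anode, E°cell = +0.55 − (−0.27) = +0.82 V (n = 2).
From the Nernst equation, log Q = n(E° − E)/0.0592 = 2·(+0.82 − (+0.914))/0.0592 = −3.176.
For I2(s) + 2 V²⁺(aq) → 2 I⁻(aq) + 2 V³⁺(aq), the reaction quotient is Q = ([I⁻(aq)]^2·[V³⁺(aq)]^2) / [V²⁺(aq)]^2.
Isolating [V³⁺(aq)] in Q = 10^{−3.176} yields log [V³⁺(aq)] = −0.135, i.e. 0.73 M.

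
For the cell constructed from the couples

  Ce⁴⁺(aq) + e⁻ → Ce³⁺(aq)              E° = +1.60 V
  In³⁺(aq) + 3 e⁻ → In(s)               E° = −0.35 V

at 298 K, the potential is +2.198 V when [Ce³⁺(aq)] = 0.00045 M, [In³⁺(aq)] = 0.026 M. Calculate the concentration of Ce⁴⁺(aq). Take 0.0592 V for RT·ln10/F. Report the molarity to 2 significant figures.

With Ce⁴⁺/Ce³⁺ at the cathode and In³⁺/In at the anode, E°cell = +1.60 − (−0.35) = +1.95 V (n = 3).
Since E = E° − (0.0592/n)·log Q, log Q = n(E° − E)/0.0592 = −12.568.
The balanced reaction is 3 Ce⁴⁺(aq) + In(s) → 3 Ce³⁺(aq) + In³⁺(aq), so Q = ([Ce³⁺(aq)]^3·[In³⁺(aq)]) / [Ce⁴⁺(aq)]^3.
Isolating [Ce⁴⁺(aq)] in Q = 10^{−12.568} yields log [Ce⁴⁺(aq)] = 0.314, i.e. 2.1 M.

2.1 M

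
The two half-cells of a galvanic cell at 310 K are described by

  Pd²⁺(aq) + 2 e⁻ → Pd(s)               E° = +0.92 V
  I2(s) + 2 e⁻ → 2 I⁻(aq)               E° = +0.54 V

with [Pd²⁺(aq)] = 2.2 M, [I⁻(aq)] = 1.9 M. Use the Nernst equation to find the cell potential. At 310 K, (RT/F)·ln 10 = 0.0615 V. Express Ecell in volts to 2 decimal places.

Pd²⁺/Pd is reduced (cathode, E° = +0.92 V) and I₂/I⁻ is oxidized (anode).
The standard potential is +0.92 − (+0.54) = +0.38 V and the balanced reaction transfers n = 2 electrons.
For the overall reaction Pd²⁺(aq) + 2 I⁻(aq) → Pd(s) + I2(s), Q = 1 / ([Pd²⁺(aq)]·[I⁻(aq)]^2) = 0.126, giving log Q = −0.900.
By the Nernst equation, E = +0.38 − (0.0615/2)·(−0.900) = +0.41 V.

+0.41 V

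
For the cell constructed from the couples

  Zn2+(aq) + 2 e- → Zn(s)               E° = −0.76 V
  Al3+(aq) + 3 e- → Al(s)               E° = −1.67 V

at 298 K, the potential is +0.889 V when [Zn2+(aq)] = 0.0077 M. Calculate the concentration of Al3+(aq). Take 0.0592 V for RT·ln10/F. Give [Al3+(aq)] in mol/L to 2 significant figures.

0.0078 M

Zn²⁺/Zn is the cathode (higher E°); E°cell = −0.76 − (−1.67) = +0.91 V with n = 6.
Rearranging E = E° − (0.0592/n)·log Q gives log Q = 6(+0.91 − (+0.889))/0.0592 = 2.128.
The balanced reaction is 3 Zn2+(aq) + 2 Al(s) → 3 Zn(s) + 2 Al3+(aq), so Q = [Al3+(aq)]^2 / [Zn2+(aq)]^3.
Solving for the unknown gives log [Al3+(aq)] = −2.106, so [Al3+(aq)] ≈ 0.0078 M.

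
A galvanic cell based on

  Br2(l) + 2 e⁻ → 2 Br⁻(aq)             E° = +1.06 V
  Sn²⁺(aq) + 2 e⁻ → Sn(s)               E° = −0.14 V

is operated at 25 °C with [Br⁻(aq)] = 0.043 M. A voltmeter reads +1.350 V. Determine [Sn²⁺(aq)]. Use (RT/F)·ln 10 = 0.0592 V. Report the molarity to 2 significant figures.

With Br₂/Br⁻ at the cathode and Sn²⁺/Sn at the anode, E°cell = +1.06 − (−0.14) = +1.20 V (n = 2).
Rearranging E = E° − (0.0592/n)·log Q gives log Q = 2(+1.20 − (+1.350))/0.0592 = −5.068.
Balancing electrons gives Br2(l) + Sn(s) → 2 Br⁻(aq) + Sn²⁺(aq); thus Q = [Br⁻(aq)]^2·[Sn²⁺(aq)].
Substituting the known concentrations and solving, log [Sn²⁺(aq)] = −2.335 and [Sn²⁺(aq)] = 0.0046 M.

0.0046 M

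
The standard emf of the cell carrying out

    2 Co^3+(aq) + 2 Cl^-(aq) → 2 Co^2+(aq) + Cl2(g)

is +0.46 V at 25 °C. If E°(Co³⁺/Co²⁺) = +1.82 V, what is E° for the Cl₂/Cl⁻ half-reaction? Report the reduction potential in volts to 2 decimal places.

+1.36 V

In the reaction as written the Co³⁺/Co²⁺ couple is reduced (cathode) and Cl₂/Cl⁻ is oxidized (anode), so E°cell = E°(Co³⁺/Co²⁺) − E°(Cl₂/Cl⁻).
E°(Cl₂/Cl⁻) = E°(cathode) − E°cell = +1.82 − (+0.46) = +1.36 V.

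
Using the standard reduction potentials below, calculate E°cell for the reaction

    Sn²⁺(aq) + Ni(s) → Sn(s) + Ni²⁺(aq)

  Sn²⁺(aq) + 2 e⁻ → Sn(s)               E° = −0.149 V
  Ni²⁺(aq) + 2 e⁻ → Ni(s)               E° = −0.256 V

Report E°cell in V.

Sn²⁺(aq) gains electrons, so the Sn²⁺/Sn couple is the cathode; the Ni²⁺/Ni couple is the anode.
E°cell = E°(cathode) − E°(anode) = −0.149 − (−0.256) = +0.107 V.
The positive value indicates the reaction is spontaneous as written.

+0.107 V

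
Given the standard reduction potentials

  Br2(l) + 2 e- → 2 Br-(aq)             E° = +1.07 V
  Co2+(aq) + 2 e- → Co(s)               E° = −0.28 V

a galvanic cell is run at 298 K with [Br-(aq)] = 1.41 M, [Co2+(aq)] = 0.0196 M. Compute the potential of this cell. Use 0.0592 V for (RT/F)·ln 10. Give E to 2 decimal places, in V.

Since E°(Br₂/Br⁻) > E°(Co²⁺/Co), Br₂/Br⁻ serves as the cathode.
E°cell = +1.07 − (−0.28) = +1.35 V, with n = 2 electrons transferred.
For the overall reaction Br2(l) + Co(s) → 2 Br-(aq) + Co2+(aq), Q = [Br-(aq)]^2·[Co2+(aq)] = 0.039, giving log Q = −1.409.
By the Nernst equation, E = +1.35 − (0.0592/2)·(−1.409) = +1.39 V.

+1.39 V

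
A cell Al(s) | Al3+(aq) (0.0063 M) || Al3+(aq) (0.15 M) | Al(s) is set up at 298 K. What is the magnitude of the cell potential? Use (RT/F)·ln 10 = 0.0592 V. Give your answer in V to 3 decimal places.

For a concentration cell E°cell = 0, since both electrodes use the same couple.
The compartment with the higher Al3+(aq) concentration (0.15 M) acts as the cathode; ions are reduced there and produced at the dilute (0.0063 M) anode.
With n = 3, Ecell = −(0.0592/3)·log([dilute]/[conc]) = −(0.0592/3)·log(0.0063/0.15) = +0.027 V.

0.027 V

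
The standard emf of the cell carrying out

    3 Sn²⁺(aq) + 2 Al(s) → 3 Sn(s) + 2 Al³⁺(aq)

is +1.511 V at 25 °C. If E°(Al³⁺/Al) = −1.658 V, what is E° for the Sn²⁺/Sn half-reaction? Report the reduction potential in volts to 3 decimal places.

In the reaction as written the Sn²⁺/Sn couple is reduced (cathode) and Al³⁺/Al is oxidized (anode), so E°cell = E°(Sn²⁺/Sn) − E°(Al³⁺/Al).
E°(Sn²⁺/Sn) = E°cell + E°(anode) = +1.511 + (−1.658) = −0.147 V.

−0.147 V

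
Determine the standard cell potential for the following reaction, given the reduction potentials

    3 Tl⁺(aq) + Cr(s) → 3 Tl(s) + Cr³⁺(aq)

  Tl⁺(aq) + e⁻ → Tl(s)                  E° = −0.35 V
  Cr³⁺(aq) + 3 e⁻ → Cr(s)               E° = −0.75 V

+0.40 V

In the reaction as written, Tl⁺(aq) is reduced (cathode) and Cr³⁺(aq) is produced by oxidation at the anode.
E°cell = E°(cathode) − E°(anode) = −0.35 − (−0.75) = +0.40 V.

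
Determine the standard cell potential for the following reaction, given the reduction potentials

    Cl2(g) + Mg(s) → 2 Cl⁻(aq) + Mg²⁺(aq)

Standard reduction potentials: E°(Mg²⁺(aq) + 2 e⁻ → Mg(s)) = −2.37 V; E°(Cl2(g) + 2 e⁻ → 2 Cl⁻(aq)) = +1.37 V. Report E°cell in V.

In the reaction as written, Cl2(g) is reduced (cathode) and Mg²⁺(aq) is produced by oxidation at the anode.
E°cell = E°(cathode) − E°(anode) = +1.37 − (−2.37) = +3.74 V.
The positive value indicates the reaction is spontaneous as written.

+3.74 V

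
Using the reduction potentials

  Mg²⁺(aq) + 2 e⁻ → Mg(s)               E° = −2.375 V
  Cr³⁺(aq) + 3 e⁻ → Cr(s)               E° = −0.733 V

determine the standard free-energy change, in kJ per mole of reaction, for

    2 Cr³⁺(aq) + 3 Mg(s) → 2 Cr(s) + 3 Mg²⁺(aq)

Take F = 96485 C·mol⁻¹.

In the reaction as written Cr³⁺(aq) is reduced, so the Cr³⁺/Cr couple is the cathode and Mg²⁺/Mg is the anode.
E°cell = −0.733 − (−2.375) = +1.642 V; balancing electrons gives n = 6.
ΔG° = −nFE°cell = −(6)(96485)(+1.642) J/mol = −951 kJ/mol.

−951 kJ/mol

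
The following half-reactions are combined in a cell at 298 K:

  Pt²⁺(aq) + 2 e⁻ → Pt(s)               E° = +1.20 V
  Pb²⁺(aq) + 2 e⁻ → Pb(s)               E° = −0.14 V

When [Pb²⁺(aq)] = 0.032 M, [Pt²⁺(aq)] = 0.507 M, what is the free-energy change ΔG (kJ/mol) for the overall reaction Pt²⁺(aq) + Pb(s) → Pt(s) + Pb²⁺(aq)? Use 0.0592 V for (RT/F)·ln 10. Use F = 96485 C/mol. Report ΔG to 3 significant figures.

With Pt²⁺/Pt reduced at the cathode, E°cell = +1.20 − (−0.14) = +1.34 V and n = 2.
Q = [Pb²⁺(aq)] / [Pt²⁺(aq)] = 0.0631, so log Q = −1.200 and E = +1.34 − (0.0592/2)(−1.200) = +1.3755 V.
Finally ΔG = −nFE = −(2)(96485 C/mol)(+1.3755 V) = −265 kJ/mol.

−265 kJ/mol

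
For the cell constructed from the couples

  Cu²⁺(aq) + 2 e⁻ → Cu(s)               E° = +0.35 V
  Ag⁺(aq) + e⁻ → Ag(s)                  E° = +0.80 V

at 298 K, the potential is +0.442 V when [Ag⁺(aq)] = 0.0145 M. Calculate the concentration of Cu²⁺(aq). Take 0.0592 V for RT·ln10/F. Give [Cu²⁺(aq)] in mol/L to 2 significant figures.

0.00039 M

Ag⁺/Ag is the cathode (higher E°); E°cell = +0.80 − (+0.35) = +0.45 V with n = 2.
Rearranging E = E° − (0.0592/n)·log Q gives log Q = 2(+0.45 − (+0.442))/0.0592 = 0.270.
For 2 Ag⁺(aq) + Cu(s) → 2 Ag(s) + Cu²⁺(aq), the reaction quotient is Q = [Cu²⁺(aq)] / [Ag⁺(aq)]^2.
Isolating [Cu²⁺(aq)] in Q = 10^{0.270} yields log [Cu²⁺(aq)] = −3.407, i.e. 0.00039 M.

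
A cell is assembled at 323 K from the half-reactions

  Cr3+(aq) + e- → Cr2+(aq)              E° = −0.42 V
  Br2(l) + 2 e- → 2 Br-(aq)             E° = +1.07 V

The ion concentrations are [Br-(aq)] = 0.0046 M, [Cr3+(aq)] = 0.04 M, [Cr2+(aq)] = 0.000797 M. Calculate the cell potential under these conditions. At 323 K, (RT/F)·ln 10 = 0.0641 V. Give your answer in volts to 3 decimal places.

Since E°(Br₂/Br⁻) > E°(Cr³⁺/Cr²⁺), Br₂/Br⁻ serves as the cathode.
The standard potential is +1.07 − (−0.42) = +1.49 V and the balanced reaction transfers n = 2 electrons.
The balanced reaction is Br2(l) + 2 Cr2+(aq) → 2 Br-(aq) + 2 Cr3+(aq), so Q = ([Br-(aq)]^2·[Cr3+(aq)]^2) / [Cr2+(aq)]^2 = 0.0533 and log Q = −1.273.
By the Nernst equation, E = +1.49 − (0.0641/2)·(−1.273) = +1.531 V.

+1.531 V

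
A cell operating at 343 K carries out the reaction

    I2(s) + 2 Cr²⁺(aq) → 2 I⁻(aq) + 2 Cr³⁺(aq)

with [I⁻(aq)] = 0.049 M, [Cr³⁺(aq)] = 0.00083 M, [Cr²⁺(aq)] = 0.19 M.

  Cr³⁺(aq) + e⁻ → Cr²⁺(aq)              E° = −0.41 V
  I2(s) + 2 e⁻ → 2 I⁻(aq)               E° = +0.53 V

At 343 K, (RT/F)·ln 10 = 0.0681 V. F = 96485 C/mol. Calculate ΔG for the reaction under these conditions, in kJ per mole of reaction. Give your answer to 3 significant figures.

−230 kJ/mol

E°cell = +0.53 − (−0.41) = +0.94 V; the balanced reaction transfers n = 2 electrons.
Here Q = ([I⁻(aq)]^2·[Cr³⁺(aq)]^2) / [Cr²⁺(aq)]^2 = 4.58×10^−8 (log Q = −7.339), giving E = +0.94 − (0.0681/2)·(−7.339) = +1.1899 V.
ΔG = −nFE = −(2)(96485)(+1.1899) J/mol = −230 kJ/mol.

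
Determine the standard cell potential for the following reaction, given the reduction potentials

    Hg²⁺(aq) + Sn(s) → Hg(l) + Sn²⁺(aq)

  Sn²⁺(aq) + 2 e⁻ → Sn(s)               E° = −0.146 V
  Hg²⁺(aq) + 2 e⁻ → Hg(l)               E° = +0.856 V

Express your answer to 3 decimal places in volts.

+1.002 V

Hg²⁺(aq) gains electrons, so the Hg²⁺/Hg couple is the cathode; the Sn²⁺/Sn couple is the anode.
E°cell = E°(cathode) − E°(anode) = +0.856 − (−0.146) = +1.002 V.
The positive value indicates the reaction is spontaneous as written.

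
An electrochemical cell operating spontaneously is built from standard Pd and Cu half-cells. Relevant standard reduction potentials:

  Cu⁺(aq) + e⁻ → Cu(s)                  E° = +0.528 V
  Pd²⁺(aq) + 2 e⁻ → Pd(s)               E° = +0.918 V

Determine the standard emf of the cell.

The Pd²⁺/Pd couple has the higher E°, so Pd ion is reduced (cathode) and Cu is oxidized (anode).
E°cell = E°(cathode) − E°(anode) = +0.918 − (+0.528) = +0.390 V.

+0.390 V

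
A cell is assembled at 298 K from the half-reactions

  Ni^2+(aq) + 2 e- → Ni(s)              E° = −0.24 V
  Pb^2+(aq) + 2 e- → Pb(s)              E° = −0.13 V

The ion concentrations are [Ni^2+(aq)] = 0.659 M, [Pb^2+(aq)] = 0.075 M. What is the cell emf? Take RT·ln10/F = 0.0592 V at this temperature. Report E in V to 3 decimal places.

+0.082 V

The Pb²⁺/Pb couple has the more positive E°, so it is the cathode; Ni²⁺/Ni is the anode.
E°cell = −0.13 − (−0.24) = +0.11 V, with n = 2 electrons transferred.
For the overall reaction Pb^2+(aq) + Ni(s) → Pb(s) + Ni^2+(aq), Q = [Ni^2+(aq)] / [Pb^2+(aq)] = 8.79, giving log Q = 0.944.
Applying E = E° − (RT ln10/nF)·log Q gives +0.11 − (0.0592/2)(0.944) = +0.082 V.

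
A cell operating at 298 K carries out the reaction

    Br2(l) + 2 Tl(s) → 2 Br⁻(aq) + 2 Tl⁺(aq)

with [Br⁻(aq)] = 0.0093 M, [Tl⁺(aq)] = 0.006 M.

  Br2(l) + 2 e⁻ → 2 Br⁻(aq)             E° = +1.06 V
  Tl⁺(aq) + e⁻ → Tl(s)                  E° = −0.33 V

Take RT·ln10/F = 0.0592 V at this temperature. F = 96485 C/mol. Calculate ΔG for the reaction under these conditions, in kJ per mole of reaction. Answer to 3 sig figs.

E°cell = +1.06 − (−0.33) = +1.39 V; the balanced reaction transfers n = 2 electrons.
The reaction quotient is [Br⁻(aq)]^2·[Tl⁺(aq)]^2 = 3.11×10^−9; by Nernst, E = +1.39 − (0.0592/2)(−8.507) = +1.6418 V.
ΔG = −nFE = −(2)(96485)(+1.6418) J/mol = −317 kJ/mol.

−317 kJ/mol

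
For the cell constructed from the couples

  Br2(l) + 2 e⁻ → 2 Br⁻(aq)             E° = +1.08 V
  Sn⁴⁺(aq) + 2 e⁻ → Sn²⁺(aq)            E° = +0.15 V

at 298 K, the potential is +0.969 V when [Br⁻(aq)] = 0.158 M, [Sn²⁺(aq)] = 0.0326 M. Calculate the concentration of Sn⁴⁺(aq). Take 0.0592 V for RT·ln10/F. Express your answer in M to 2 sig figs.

0.063 M

Br₂/Br⁻ is the cathode (higher E°); E°cell = +1.08 − (+0.15) = +0.93 V with n = 2.
Since E = E° − (0.0592/n)·log Q, log Q = n(E° − E)/0.0592 = −1.318.
Balancing electrons gives Br2(l) + Sn²⁺(aq) → 2 Br⁻(aq) + Sn⁴⁺(aq); thus Q = ([Br⁻(aq)]^2·[Sn⁴⁺(aq)]) / [Sn²⁺(aq)].
Substituting the known concentrations and solving, log [Sn⁴⁺(aq)] = −1.202 and [Sn⁴⁺(aq)] = 0.063 M.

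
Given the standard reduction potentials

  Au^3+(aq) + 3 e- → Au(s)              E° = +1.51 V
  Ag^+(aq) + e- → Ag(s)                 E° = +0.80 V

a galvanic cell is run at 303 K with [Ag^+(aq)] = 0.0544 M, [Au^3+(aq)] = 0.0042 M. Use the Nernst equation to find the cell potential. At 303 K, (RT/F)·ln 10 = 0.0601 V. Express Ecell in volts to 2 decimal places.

+0.74 V

Au³⁺/Au is reduced (cathode, E° = +1.51 V) and Ag⁺/Ag is oxidized (anode).
E°cell = +1.51 − (+0.80) = +0.71 V, with n = 3 electrons transferred.
For the overall reaction Au^3+(aq) + 3 Ag(s) → Au(s) + 3 Ag^+(aq), Q = [Ag^+(aq)]^3 / [Au^3+(aq)] = 0.0383, giving log Q = −1.416.
Applying E = E° − (RT ln10/nF)·log Q gives +0.71 − (0.0601/3)(−1.416) = +0.74 V.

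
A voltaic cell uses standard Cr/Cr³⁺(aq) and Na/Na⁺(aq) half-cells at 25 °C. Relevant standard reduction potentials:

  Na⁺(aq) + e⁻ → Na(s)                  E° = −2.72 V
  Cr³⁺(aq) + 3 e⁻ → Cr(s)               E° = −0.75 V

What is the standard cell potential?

+1.97 V

Of the two couples in this cell, the one with the more positive reduction potential is reduced at the cathode: here that is Cr³⁺/Cr (−0.75 V); Na⁺/Na (−2.72 V) is the anode.
E°cell = E°(cathode) − E°(anode) = −0.75 − (−2.72) = +1.97 V.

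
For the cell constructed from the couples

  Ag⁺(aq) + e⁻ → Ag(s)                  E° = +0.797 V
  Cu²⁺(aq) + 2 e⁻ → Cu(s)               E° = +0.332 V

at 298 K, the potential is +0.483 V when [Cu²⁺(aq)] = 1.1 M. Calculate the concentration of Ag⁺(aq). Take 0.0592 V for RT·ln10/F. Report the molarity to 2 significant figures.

Ag⁺/Ag is the cathode (higher E°); E°cell = +0.797 − (+0.332) = +0.465 V with n = 2.
Rearranging E = E° − (0.0592/n)·log Q gives log Q = 2(+0.465 − (+0.483))/0.0592 = −0.608.
Balancing electrons gives 2 Ag⁺(aq) + Cu(s) → 2 Ag(s) + Cu²⁺(aq); thus Q = [Cu²⁺(aq)] / [Ag⁺(aq)]^2.
Isolating [Ag⁺(aq)] in Q = 10^{−0.608} yields log [Ag⁺(aq)] = 0.325, i.e. 2.1 M.

2.1 M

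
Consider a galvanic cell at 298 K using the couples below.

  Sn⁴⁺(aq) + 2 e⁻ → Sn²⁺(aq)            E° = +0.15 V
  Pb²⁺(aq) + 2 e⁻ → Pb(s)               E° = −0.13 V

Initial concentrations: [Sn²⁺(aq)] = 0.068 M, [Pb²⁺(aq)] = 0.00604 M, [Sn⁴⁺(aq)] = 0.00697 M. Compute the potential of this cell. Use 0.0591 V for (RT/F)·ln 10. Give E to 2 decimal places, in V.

+0.32 V

Sn⁴⁺/Sn²⁺ is reduced (cathode, E° = +0.15 V) and Pb²⁺/Pb is oxidized (anode).
E°cell = +0.15 − (−0.13) = +0.28 V, with n = 2 electrons transferred.
The balanced reaction is Sn⁴⁺(aq) + Pb(s) → Sn²⁺(aq) + Pb²⁺(aq), so Q = ([Sn²⁺(aq)]·[Pb²⁺(aq)]) / [Sn⁴⁺(aq)] = 0.0589 and log Q = −1.230.
Applying E = E° − (RT ln10/nF)·log Q gives +0.28 − (0.0591/2)(−1.230) = +0.32 V.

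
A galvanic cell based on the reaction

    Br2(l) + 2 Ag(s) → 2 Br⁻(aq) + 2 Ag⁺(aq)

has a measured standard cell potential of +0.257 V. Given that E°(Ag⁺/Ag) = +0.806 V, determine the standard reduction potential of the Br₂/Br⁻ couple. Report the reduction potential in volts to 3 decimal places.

In the reaction as written the Br₂/Br⁻ couple is reduced (cathode) and Ag⁺/Ag is oxidized (anode), so E°cell = E°(Br₂/Br⁻) − E°(Ag⁺/Ag).
E°(Br₂/Br⁻) = E°cell + E°(anode) = +0.257 + (+0.806) = +1.063 V.

+1.063 V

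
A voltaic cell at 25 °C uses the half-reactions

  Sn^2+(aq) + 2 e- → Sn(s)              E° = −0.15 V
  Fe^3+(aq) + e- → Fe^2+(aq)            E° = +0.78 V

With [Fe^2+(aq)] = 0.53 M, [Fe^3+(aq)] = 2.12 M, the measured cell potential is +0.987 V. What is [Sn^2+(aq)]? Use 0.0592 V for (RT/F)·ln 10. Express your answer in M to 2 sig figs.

0.19 M

Fe³⁺/Fe²⁺ is the cathode (higher E°); E°cell = +0.78 − (−0.15) = +0.93 V with n = 2.
Rearranging E = E° − (0.0592/n)·log Q gives log Q = 2(+0.93 − (+0.987))/0.0592 = −1.926.
For 2 Fe^3+(aq) + Sn(s) → 2 Fe^2+(aq) + Sn^2+(aq), the reaction quotient is Q = ([Fe^2+(aq)]^2·[Sn^2+(aq)]) / [Fe^3+(aq)]^2.
Isolating [Sn^2+(aq)] in Q = 10^{−1.926} yields log [Sn^2+(aq)] = −0.722, i.e. 0.19 M.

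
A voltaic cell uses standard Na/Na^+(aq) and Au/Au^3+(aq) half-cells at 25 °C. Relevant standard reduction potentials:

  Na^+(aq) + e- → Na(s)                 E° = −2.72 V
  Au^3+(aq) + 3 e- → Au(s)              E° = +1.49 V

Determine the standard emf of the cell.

The Au³⁺/Au couple has the higher E°, so Au ion is reduced (cathode) and Na is oxidized (anode).
E°cell = E°(cathode) − E°(anode) = +1.49 − (−2.72) = +4.21 V.

+4.21 V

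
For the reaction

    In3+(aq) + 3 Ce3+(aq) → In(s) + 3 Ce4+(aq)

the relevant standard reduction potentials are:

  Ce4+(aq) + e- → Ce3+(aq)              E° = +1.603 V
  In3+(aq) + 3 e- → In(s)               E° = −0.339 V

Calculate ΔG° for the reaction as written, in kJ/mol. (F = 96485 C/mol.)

In the reaction as written In3+(aq) is reduced, so the In³⁺/In couple is the cathode and Ce⁴⁺/Ce³⁺ is the anode.
E°cell = −0.339 − (+1.603) = −1.942 V; balancing electrons gives n = 3.
ΔG° = −nFE°cell = −(3)(96485)(−1.942) J/mol = +562 kJ/mol.

+562 kJ/mol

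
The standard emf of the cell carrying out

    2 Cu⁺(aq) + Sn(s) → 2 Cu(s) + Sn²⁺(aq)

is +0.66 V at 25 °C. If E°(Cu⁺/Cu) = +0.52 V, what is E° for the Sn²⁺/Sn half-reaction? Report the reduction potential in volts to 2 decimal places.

−0.14 V

In the reaction as written the Cu⁺/Cu couple is reduced (cathode) and Sn²⁺/Sn is oxidized (anode), so E°cell = E°(Cu⁺/Cu) − E°(Sn²⁺/Sn).
E°(Sn²⁺/Sn) = E°(cathode) − E°cell = +0.52 − (+0.66) = −0.14 V.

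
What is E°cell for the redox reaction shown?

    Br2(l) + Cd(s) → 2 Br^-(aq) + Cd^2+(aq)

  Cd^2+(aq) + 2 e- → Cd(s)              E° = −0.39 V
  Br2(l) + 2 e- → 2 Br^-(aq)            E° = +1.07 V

In the reaction as written, Br2(l) is reduced (cathode) and Cd^2+(aq) is produced by oxidation at the anode.
E°cell = E°(cathode) − E°(anode) = +1.07 − (−0.39) = +1.46 V.

+1.46 V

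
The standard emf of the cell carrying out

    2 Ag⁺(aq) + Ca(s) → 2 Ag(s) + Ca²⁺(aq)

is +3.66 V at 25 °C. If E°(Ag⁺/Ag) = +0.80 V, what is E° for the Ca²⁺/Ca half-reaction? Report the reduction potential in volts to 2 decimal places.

−2.86 V

In the reaction as written the Ag⁺/Ag couple is reduced (cathode) and Ca²⁺/Ca is oxidized (anode), so E°cell = E°(Ag⁺/Ag) − E°(Ca²⁺/Ca).
E°(Ca²⁺/Ca) = E°(cathode) − E°cell = +0.80 − (+3.66) = −2.86 V.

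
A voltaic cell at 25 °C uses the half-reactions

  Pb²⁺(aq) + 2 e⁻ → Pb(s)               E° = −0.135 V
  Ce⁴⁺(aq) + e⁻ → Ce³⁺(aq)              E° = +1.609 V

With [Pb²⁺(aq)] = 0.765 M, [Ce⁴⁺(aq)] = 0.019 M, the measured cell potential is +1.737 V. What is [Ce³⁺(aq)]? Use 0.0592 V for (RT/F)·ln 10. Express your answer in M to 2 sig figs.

With Ce⁴⁺/Ce³⁺ at the cathode and Pb²⁺/Pb at the anode, E°cell = +1.609 − (−0.135) = +1.744 V (n = 2).
Since E = E° − (0.0592/n)·log Q, log Q = n(E° − E)/0.0592 = 0.236.
For 2 Ce⁴⁺(aq) + Pb(s) → 2 Ce³⁺(aq) + Pb²⁺(aq), the reaction quotient is Q = ([Ce³⁺(aq)]^2·[Pb²⁺(aq)]) / [Ce⁴⁺(aq)]^2.
Substituting the known concentrations and solving, log [Ce³⁺(aq)] = −1.545 and [Ce³⁺(aq)] = 0.029 M.

0.029 M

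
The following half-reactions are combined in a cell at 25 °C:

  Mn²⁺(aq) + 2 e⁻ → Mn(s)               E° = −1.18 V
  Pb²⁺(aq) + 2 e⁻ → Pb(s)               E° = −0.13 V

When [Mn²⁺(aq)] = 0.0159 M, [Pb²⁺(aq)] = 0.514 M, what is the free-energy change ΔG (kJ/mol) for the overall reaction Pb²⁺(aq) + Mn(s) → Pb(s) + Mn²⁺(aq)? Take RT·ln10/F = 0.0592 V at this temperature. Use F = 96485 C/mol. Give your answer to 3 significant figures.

−211 kJ/mol

E°cell = −0.13 − (−1.18) = +1.05 V; the balanced reaction transfers n = 2 electrons.
The reaction quotient is [Mn²⁺(aq)] / [Pb²⁺(aq)] = 0.0309; by Nernst, E = +1.05 − (0.0592/2)(−1.510) = +1.0947 V.
Finally ΔG = −nFE = −(2)(96485 C/mol)(+1.0947 V) = −211 kJ/mol.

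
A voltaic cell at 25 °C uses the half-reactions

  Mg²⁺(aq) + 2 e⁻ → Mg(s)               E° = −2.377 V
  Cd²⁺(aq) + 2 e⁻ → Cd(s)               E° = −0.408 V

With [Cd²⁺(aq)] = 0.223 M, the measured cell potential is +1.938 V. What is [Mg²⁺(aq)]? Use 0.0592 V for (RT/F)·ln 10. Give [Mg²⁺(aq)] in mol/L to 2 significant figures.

2.5 M

The Cd²⁺/Cd couple has the larger reduction potential, so it is the cathode: E°cell = −0.408 − (−2.377) = +1.969 V and n = 2.
Rearranging E = E° − (0.0592/n)·log Q gives log Q = 2(+1.969 − (+1.938))/0.0592 = 1.047.
Balancing electrons gives Cd²⁺(aq) + Mg(s) → Cd(s) + Mg²⁺(aq); thus Q = [Mg²⁺(aq)] / [Cd²⁺(aq)].
Substituting the known concentrations and solving, log [Mg²⁺(aq)] = 0.395 and [Mg²⁺(aq)] = 2.5 M.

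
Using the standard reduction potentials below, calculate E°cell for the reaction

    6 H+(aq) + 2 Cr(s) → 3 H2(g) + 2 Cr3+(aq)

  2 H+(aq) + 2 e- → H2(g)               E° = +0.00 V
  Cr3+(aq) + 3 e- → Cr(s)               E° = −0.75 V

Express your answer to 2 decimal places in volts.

In the reaction as written, H+(aq) is reduced (cathode) and Cr3+(aq) is produced by oxidation at the anode.
E°cell = E°(cathode) − E°(anode) = +0.00 − (−0.75) = +0.75 V.

+0.75 V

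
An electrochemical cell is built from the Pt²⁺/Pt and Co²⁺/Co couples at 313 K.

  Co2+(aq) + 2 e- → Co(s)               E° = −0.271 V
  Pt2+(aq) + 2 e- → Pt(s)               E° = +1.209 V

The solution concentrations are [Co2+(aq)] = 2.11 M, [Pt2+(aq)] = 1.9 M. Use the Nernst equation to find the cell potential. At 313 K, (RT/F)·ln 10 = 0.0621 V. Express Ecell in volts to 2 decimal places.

Since E°(Pt²⁺/Pt) > E°(Co²⁺/Co), Pt²⁺/Pt serves as the cathode.
E°cell = +1.209 − (−0.271) = +1.480 V, with n = 2 electrons transferred.
The balanced reaction is Pt2+(aq) + Co(s) → Pt(s) + Co2+(aq), so Q = [Co2+(aq)] / [Pt2+(aq)] = 1.11 and log Q = 0.046.
E = E° − (0.0621/n)·log Q = +1.480 − (0.0621/2)(0.046) = +1.48 V.

+1.48 V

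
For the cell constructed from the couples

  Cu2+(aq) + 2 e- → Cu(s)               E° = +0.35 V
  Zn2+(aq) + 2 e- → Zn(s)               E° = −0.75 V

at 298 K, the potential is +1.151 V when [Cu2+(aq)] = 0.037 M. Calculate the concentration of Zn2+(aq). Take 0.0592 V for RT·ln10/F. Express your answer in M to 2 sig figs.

The Cu²⁺/Cu couple has the larger reduction potential, so it is the cathode: E°cell = +0.35 − (−0.75) = +1.10 V and n = 2.
Rearranging E = E° − (0.0592/n)·log Q gives log Q = 2(+1.10 − (+1.151))/0.0592 = −1.723.
For Cu2+(aq) + Zn(s) → Cu(s) + Zn2+(aq), the reaction quotient is Q = [Zn2+(aq)] / [Cu2+(aq)].
Solving for the unknown gives log [Zn2+(aq)] = −3.155, so [Zn2+(aq)] ≈ 0.00070 M.

0.00070 M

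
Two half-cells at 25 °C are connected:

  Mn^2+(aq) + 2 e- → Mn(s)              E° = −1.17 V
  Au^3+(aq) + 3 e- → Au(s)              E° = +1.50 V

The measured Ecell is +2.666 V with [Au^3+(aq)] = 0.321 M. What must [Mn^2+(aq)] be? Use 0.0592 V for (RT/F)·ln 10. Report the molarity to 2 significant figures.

Au³⁺/Au is the cathode (higher E°); E°cell = +1.50 − (−1.17) = +2.67 V with n = 6.
Rearranging E = E° − (0.0592/n)·log Q gives log Q = 6(+2.67 − (+2.666))/0.0592 = 0.405.
For 2 Au^3+(aq) + 3 Mn(s) → 2 Au(s) + 3 Mn^2+(aq), the reaction quotient is Q = [Mn^2+(aq)]^3 / [Au^3+(aq)]^2.
Isolating [Mn^2+(aq)] in Q = 10^{0.405} yields log [Mn^2+(aq)] = −0.194, i.e. 0.64 M.

0.64 M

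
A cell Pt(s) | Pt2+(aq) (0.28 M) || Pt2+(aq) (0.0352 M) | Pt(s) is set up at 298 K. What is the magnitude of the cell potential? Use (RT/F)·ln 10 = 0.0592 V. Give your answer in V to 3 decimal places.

0.027 V

For a concentration cell E°cell = 0, since both electrodes use the same couple.
The compartment with the higher Pt2+(aq) concentration (0.28 M) acts as the cathode; ions are reduced there and produced at the dilute (0.0352 M) anode.
With n = 2, Ecell = −(0.0592/2)·log([dilute]/[conc]) = −(0.0592/2)·log(0.0352/0.28) = +0.027 V.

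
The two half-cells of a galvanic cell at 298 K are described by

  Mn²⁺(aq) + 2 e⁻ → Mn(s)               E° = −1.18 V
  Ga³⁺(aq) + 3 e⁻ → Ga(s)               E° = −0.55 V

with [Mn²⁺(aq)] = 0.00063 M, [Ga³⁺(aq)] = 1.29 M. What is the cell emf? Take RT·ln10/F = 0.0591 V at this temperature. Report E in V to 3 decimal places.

+0.727 V

Ga³⁺/Ga is reduced (cathode, E° = −0.55 V) and Mn²⁺/Mn is oxidized (anode).
E°cell = E°cat − E°an = −0.55 − (−1.18) = +0.63 V; n = 6.
For the overall reaction 2 Ga³⁺(aq) + 3 Mn(s) → 2 Ga(s) + 3 Mn²⁺(aq), Q = [Mn²⁺(aq)]^3 / [Ga³⁺(aq)]^2 = 1.5×10^−10, giving log Q = −9.823.
Applying E = E° − (RT ln10/nF)·log Q gives +0.63 − (0.0591/6)(−9.823) = +0.727 V.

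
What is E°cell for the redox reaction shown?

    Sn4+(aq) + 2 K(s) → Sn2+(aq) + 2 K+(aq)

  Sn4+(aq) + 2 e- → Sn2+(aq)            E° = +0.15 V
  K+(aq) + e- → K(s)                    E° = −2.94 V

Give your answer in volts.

+3.09 V

In the reaction as written, Sn4+(aq) is reduced (cathode) and K+(aq) is produced by oxidation at the anode.
E°cell = E°(cathode) − E°(anode) = +0.15 − (−2.94) = +3.09 V.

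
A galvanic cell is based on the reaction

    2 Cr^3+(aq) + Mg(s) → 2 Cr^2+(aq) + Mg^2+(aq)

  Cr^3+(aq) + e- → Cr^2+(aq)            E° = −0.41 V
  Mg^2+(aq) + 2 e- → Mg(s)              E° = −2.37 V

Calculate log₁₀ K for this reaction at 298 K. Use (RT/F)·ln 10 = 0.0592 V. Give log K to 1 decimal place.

The Cr³⁺/Cr²⁺ couple is reduced (cathode); E°cell = −0.41 − (−2.37) = +1.96 V with n = 2.
At equilibrium E = 0, so log K = nE°cell / 0.0592 = (2)(+1.96) / 0.0592 = 66.2.

log K = 66.2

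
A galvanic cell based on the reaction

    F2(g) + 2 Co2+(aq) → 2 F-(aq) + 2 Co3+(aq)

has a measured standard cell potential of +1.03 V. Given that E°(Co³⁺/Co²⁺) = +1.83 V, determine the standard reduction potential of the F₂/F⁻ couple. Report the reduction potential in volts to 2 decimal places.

+2.86 V

In the reaction as written the F₂/F⁻ couple is reduced (cathode) and Co³⁺/Co²⁺ is oxidized (anode), so E°cell = E°(F₂/F⁻) − E°(Co³⁺/Co²⁺).
E°(F₂/F⁻) = E°cell + E°(anode) = +1.03 + (+1.83) = +2.86 V.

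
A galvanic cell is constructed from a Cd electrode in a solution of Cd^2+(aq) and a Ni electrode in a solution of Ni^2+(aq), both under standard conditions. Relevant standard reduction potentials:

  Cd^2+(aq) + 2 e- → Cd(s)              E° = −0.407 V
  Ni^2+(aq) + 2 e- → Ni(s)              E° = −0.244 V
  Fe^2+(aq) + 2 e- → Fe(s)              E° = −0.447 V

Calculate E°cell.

+0.163 V

Of the two couples in this cell, the one with the more positive reduction potential is reduced at the cathode: here that is Ni²⁺/Ni (−0.244 V); Cd²⁺/Cd (−0.407 V) is the anode.
E°cell = E°(cathode) − E°(anode) = −0.244 − (−0.407) = +0.163 V.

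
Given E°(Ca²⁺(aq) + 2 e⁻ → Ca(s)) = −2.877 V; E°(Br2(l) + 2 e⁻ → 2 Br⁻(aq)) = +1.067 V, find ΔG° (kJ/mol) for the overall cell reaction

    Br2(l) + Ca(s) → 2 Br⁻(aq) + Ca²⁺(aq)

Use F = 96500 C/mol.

In the reaction as written Br2(l) is reduced, so the Br₂/Br⁻ couple is the cathode and Ca²⁺/Ca is the anode.
E°cell = +1.067 − (−2.877) = +3.944 V; balancing electrons gives n = 2.
ΔG° = −nFE°cell = −(2)(96500)(+3.944) J/mol = −761 kJ/mol.

−761 kJ/mol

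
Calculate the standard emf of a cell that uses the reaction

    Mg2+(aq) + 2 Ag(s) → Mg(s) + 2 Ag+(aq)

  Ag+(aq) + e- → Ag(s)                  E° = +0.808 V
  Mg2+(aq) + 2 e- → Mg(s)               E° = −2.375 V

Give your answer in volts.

Mg2+(aq) gains electrons, so the Mg²⁺/Mg couple is the cathode; the Ag⁺/Ag couple is the anode.
E°cell = E°(cathode) − E°(anode) = −2.375 − (+0.808) = −3.183 V.
The negative E°cell means the reaction is non-spontaneous in the direction written.

−3.183 V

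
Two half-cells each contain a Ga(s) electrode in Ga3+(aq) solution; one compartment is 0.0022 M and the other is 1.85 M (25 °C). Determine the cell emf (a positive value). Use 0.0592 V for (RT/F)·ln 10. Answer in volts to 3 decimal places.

0.058 V

For a concentration cell E°cell = 0, since both electrodes use the same couple.
The compartment with the higher Ga3+(aq) concentration (1.85 M) acts as the cathode; ions are reduced there and produced at the dilute (0.0022 M) anode.
With n = 3, Ecell = −(0.0592/3)·log([dilute]/[conc]) = −(0.0592/3)·log(0.0022/1.85) = +0.058 V.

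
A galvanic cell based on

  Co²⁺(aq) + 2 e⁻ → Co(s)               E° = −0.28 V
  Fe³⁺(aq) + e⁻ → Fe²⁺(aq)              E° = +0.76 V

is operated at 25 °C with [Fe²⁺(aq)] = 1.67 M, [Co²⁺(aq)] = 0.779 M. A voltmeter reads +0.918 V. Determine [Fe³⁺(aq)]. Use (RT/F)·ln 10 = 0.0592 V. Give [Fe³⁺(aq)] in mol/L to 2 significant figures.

0.013 M

Fe³⁺/Fe²⁺ is the cathode (higher E°); E°cell = +0.76 − (−0.28) = +1.04 V with n = 2.
Since E = E° − (0.0592/n)·log Q, log Q = n(E° − E)/0.0592 = 4.122.
The balanced reaction is 2 Fe³⁺(aq) + Co(s) → 2 Fe²⁺(aq) + Co²⁺(aq), so Q = ([Fe²⁺(aq)]^2·[Co²⁺(aq)]) / [Fe³⁺(aq)]^2.
Solving for the unknown gives log [Fe³⁺(aq)] = −1.893, so [Fe³⁺(aq)] ≈ 0.013 M.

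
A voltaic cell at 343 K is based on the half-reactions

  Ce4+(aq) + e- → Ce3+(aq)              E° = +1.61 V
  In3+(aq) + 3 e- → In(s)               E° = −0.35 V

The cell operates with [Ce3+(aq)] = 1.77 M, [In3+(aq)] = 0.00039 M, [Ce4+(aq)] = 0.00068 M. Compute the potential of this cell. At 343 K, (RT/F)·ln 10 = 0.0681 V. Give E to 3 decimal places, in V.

Since E°(Ce⁴⁺/Ce³⁺) > E°(In³⁺/In), Ce⁴⁺/Ce³⁺ serves as the cathode.
E°cell = +1.61 − (−0.35) = +1.96 V, with n = 3 electrons transferred.
For the overall reaction 3 Ce4+(aq) + In(s) → 3 Ce3+(aq) + In3+(aq), Q = ([Ce3+(aq)]^3·[In3+(aq)]) / [Ce4+(aq)]^3 = 6.88×10^6, giving log Q = 6.837.
By the Nernst equation, E = +1.96 − (0.0681/3)·(6.837) = +1.805 V.

+1.805 V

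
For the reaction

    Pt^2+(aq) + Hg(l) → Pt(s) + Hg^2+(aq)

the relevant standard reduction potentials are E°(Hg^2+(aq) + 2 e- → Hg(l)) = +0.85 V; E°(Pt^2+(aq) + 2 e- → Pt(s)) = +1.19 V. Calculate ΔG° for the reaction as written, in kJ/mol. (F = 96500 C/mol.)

−65.6 kJ/mol

In the reaction as written Pt^2+(aq) is reduced, so the Pt²⁺/Pt couple is the cathode and Hg²⁺/Hg is the anode.
E°cell = +1.19 − (+0.85) = +0.34 V; balancing electrons gives n = 2.
ΔG° = −nFE°cell = −(2)(96500)(+0.34) J/mol = −65.6 kJ/mol.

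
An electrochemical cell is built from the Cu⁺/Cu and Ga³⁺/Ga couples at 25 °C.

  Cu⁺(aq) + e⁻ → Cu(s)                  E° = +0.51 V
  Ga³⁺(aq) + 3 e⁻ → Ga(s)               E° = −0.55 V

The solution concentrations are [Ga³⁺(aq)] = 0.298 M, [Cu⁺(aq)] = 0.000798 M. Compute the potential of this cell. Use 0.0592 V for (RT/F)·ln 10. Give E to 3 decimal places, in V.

+0.887 V

The Cu⁺/Cu couple has the more positive E°, so it is the cathode; Ga³⁺/Ga is the anode.
E°cell = E°cat − E°an = +0.51 − (−0.55) = +1.06 V; n = 3.
The balanced reaction is 3 Cu⁺(aq) + Ga(s) → 3 Cu(s) + Ga³⁺(aq), so Q = [Ga³⁺(aq)] / [Cu⁺(aq)]^3 = 5.86×10^8 and log Q = 8.768.
By the Nernst equation, E = +1.06 − (0.0592/3)·(8.768) = +0.887 V.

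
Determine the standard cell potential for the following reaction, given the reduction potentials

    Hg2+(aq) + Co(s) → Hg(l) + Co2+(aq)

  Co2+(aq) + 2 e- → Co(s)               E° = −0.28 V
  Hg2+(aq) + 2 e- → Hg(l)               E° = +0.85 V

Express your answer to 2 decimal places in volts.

+1.13 V

Hg2+(aq) gains electrons, so the Hg²⁺/Hg couple is the cathode; the Co²⁺/Co couple is the anode.
E°cell = E°(cathode) − E°(anode) = +0.85 − (−0.28) = +1.13 V.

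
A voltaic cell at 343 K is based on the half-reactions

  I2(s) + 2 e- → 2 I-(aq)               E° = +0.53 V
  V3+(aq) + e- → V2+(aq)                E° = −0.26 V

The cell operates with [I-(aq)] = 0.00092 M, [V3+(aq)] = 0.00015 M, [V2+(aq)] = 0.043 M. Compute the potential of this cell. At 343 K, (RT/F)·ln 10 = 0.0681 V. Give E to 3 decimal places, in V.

+1.164 V

I₂/I⁻ is reduced (cathode, E° = +0.53 V) and V³⁺/V²⁺ is oxidized (anode).
The standard potential is +0.53 − (−0.26) = +0.79 V and the balanced reaction transfers n = 2 electrons.
The balanced reaction is I2(s) + 2 V2+(aq) → 2 I-(aq) + 2 V3+(aq), so Q = ([I-(aq)]^2·[V3+(aq)]^2) / [V2+(aq)]^2 = 1.03×10^−11 and log Q = −10.987.
Applying E = E° − (RT ln10/nF)·log Q gives +0.79 − (0.0681/2)(−10.987) = +1.164 V.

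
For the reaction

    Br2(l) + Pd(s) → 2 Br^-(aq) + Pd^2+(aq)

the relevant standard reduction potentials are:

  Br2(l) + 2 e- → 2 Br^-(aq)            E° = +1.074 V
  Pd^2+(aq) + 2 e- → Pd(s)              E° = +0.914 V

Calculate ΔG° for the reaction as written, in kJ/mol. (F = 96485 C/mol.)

In the reaction as written Br2(l) is reduced, so the Br₂/Br⁻ couple is the cathode and Pd²⁺/Pd is the anode.
E°cell = +1.074 − (+0.914) = +0.160 V; balancing electrons gives n = 2.
ΔG° = −nFE°cell = −(2)(96485)(+0.160) J/mol = −30.9 kJ/mol.

−30.9 kJ/mol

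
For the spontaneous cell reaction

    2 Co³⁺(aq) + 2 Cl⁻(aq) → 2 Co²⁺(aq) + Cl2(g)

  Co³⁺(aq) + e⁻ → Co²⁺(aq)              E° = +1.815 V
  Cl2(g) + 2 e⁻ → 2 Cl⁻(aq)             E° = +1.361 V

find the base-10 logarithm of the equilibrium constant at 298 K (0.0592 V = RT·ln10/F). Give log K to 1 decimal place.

The Co³⁺/Co²⁺ couple is reduced (cathode); E°cell = +1.815 − (+1.361) = +0.454 V with n = 2.
At equilibrium E = 0, so log K = nE°cell / 0.0592 = (2)(+0.454) / 0.0592 = 15.3.

log K = 15.3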